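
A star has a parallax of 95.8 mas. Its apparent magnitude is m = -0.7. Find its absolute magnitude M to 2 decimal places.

M ≈ -0.79

p = 95.8 mas = 0.0958″ → d = 1/p = 10.44 pc
5 log₁₀(d/10 pc) = 5 log₁₀(10.44) − 5 = 0.093
M = m − 5 log₁₀(d/10) = -0.7 − 0.093 = -0.793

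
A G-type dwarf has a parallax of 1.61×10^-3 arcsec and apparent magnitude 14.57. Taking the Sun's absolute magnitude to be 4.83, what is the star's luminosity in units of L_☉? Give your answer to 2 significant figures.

d = 1/p = 1/1.61×10^-3″ = 621.1 pc
M = m − 5 log₁₀ d + 5 = 14.57 − 5·2.7932 + 5 = 5.604
M − M_☉ = 5.604 − 4.83 = 0.774
L/L_☉ = 10^(−0.4 × 0.774) = 0.4902

L/L_☉ ≈ 0.49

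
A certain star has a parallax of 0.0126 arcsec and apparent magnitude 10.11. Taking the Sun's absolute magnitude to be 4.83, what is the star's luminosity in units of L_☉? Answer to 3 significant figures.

L/L_☉ ≈ 0.487

d = 1/p = 1/0.0126″ = 79.37 pc
M = m − 5 log₁₀ d + 5 = 10.11 − 5·1.8996 + 5 = 5.612
M − M_☉ = 5.612 − 4.83 = 0.782
L/L_☉ = 10^(−0.4 × 0.782) = 0.4867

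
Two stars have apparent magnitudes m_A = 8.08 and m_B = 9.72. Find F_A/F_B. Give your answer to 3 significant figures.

Δm = 8.08 − (9.72) = -1.64
Flux ratio = 10^(−0.4 Δm) = 10^(−0.4 × -1.64) = 10^0.656 = 4.529

F_A/F_B ≈ 4.53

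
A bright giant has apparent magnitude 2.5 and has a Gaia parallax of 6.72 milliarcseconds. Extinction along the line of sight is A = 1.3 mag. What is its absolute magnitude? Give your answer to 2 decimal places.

M ≈ -4.66

p = 6.72 mas = 6.72×10^-3″ → d = 1/p = 148.8 pc
5 log₁₀(d/10 pc) = 5 log₁₀(148.8) − 5 = 5.863
M = m − 5 log₁₀(d/10) − A = 2.5 − 5.863 − 1.3 = -4.663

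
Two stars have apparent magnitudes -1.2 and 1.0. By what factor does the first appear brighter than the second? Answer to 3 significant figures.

7.59

Δm = -1.2 − (1.0) = -2.2
Flux ratio = 10^(−0.4 Δm) = 10^(−0.4 × -2.2) = 10^0.880 = 7.586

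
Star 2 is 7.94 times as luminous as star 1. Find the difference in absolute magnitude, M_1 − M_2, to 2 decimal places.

Pogson: ΔM = −2.5 log₁₀(ratio) = −2.5 log₁₀(7.94) = −2.5 × 0.8998 = -2.250
Star 2 is brighter so has the smaller magnitude: M_1 − M_2 is positive.

M_1 − M_2 ≈ 2.25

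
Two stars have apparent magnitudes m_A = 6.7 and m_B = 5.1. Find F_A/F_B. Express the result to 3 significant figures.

F_A/F_B ≈ 0.229

Magnitude difference = 1.6
Flux ratio = 10^(−0.4 Δm) = 10^(−0.4 × 1.6) = 10^-0.640 = 0.2291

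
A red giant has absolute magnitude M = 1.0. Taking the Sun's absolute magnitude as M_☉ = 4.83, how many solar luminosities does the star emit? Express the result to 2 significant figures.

L/L_☉ ≈ 34

M − M_☉ = 1.0 − 4.83 = -3.830
L/L_☉ = 10^(−0.4 (M − M_☉)) = 10^1.532 = 34.04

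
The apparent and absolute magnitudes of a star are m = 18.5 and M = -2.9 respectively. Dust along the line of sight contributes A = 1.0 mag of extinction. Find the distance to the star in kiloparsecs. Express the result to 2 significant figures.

m − M = 5 log₁₀(d/10 pc) + A  ⇒  18.5 − (-2.9) − 1.0 = 5 log₁₀(d/10)
20.400 = 5 log₁₀(d/10)
log₁₀ d = (m − M − A)/5 + 1 = 5.0800
d = 10^5.0800 = 120200 pc
= 120.2 kpc

d ≈ 120 kpc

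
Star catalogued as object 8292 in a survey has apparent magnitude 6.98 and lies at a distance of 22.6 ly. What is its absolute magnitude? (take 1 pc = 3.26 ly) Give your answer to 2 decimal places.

M ≈ 7.78

d = 22.6 ly / 3.26 = 6.933 pc
5 log₁₀(d/10 pc) = 5 log₁₀(6.933) − 5 = -0.796
M = m − 5 log₁₀(d/10) = 6.98 + 0.796 = 7.776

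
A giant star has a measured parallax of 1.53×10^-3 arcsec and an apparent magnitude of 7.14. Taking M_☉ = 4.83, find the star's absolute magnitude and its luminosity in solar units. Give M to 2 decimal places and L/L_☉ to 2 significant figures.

M ≈ -1.94; L/L_☉ ≈ 510

d = 1/p = 1/1.53×10^-3″ = 653.6 pc
M = m − 5 log₁₀ d + 5 = 7.14 − 5·2.8153 + 5 = -1.937
M − M_☉ = -1.937 − 4.83 = -6.767
L/L_☉ = 10^(−0.4 × -6.767) = 508.9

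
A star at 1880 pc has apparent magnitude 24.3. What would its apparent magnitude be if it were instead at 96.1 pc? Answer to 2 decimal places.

m ≈ 17.84

Flux ∝ 1/d², so Δm = 5 log₁₀(d₂/d₁) = 5 log₁₀(96.1/1880) = -6.457
m₂ = m₁ + Δm = 24.3 + (-6.457) = 17.843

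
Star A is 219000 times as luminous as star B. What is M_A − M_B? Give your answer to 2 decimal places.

M_A − M_B ≈ -13.35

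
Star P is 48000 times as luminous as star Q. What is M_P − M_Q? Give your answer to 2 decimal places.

M_P − M_Q ≈ -11.70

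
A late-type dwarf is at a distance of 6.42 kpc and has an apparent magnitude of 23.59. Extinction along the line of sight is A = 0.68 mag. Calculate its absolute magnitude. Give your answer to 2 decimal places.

d = 6.42 kpc = 6420 pc
5 log₁₀(d/10 pc) = 5 log₁₀(6420) − 5 = 14.038
M = m − 5 log₁₀(d/10) − A = 23.59 − 14.038 − 0.68 = 8.872

M ≈ 8.87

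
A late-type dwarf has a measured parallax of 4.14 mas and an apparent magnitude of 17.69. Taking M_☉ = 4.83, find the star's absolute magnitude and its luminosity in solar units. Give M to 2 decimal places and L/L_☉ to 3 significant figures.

M ≈ 10.78; L/L_☉ ≈ 4.19×10^-3

d = 1/p = 1000/4.14 mas = 241.5 pc
M = m − 5 log₁₀ d + 5 = 17.69 − 5·2.3830 + 5 = 10.775
M − M_☉ = 10.775 − 4.83 = 5.945
L/L_☉ = 10^(−0.4 × 5.945) = 4.188×10^-3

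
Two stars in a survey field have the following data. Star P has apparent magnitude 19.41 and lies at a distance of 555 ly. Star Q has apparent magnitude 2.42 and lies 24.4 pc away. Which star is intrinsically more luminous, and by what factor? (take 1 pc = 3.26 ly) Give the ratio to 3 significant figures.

Star Q is more luminous, by a factor of 128000.

Star P: d = 555 ly / 3.26 = 170.2 pc
Star P: M = m − 5 log₁₀ d + 5 = 19.41 − 5·2.2311 + 5 = 13.255
Star Q: M = m − 5 log₁₀ d + 5 = 2.42 − 5·1.3874 + 5 = 0.483
ΔM = M_P − M_Q = 13.255 − (0.483) = 12.772; smaller M is more luminous → Star Q.
L ratio = 10^(0.4 |ΔM|) = 10^5.109 = 128400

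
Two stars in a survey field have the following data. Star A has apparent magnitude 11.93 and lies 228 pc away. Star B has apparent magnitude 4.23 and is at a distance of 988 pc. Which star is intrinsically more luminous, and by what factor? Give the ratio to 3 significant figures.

Star B is more luminous, by a factor of 22600.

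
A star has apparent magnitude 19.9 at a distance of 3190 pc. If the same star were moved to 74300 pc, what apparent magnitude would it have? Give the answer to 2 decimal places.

m ≈ 26.74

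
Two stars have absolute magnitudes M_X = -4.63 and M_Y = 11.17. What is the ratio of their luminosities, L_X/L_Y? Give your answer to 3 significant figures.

ΔM = M_X − M_Y = -15.80
L_X/L_Y = 10^(−0.4 ΔM) = 10^6.320 = 2.089×10^6

L_X/L_Y ≈ 2.09×10^6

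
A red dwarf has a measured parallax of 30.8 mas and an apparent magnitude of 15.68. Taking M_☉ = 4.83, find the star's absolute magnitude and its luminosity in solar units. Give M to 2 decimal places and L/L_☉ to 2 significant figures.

M ≈ 13.12; L/L_☉ ≈ 4.8×10^-4

d = 1/p = 1000/30.8 mas = 32.47 pc
M = m − 5 log₁₀ d + 5 = 15.68 − 5·1.5114 + 5 = 13.123
M − M_☉ = 13.123 − 4.83 = 8.293
L/L_☉ = 10^(−0.4 × 8.293) = 4.818×10^-4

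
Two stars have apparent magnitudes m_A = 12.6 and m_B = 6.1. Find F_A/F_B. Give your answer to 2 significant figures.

F_A/F_B ≈ 2.5×10^-3

Δm = 12.6 − (6.1) = 6.5
Flux ratio = 10^(−0.4 Δm) = 10^(−0.4 × 6.5) = 10^-2.600 = 2.512×10^-3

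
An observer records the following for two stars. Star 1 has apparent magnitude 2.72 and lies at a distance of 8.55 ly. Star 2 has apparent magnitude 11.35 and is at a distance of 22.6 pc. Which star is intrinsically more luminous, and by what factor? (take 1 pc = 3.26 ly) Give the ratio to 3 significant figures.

Star 1 is more luminous, by a factor of 38.1.

Star 1: d = 8.55 ly / 3.26 = 2.623 pc
Star 1: M = m − 5 log₁₀ d + 5 = 2.72 − 5·0.4187 + 5 = 5.626
Star 2: M = m − 5 log₁₀ d + 5 = 11.35 − 5·1.3541 + 5 = 9.579
ΔM = M_1 − M_2 = 5.626 − (9.579) = -3.953; smaller M is more luminous → Star 1.
L ratio = 10^(0.4 |ΔM|) = 10^1.581 = 38.13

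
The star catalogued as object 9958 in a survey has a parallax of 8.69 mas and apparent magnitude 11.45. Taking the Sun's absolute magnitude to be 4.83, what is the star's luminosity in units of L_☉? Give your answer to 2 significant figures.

d = 1/p = 1000/8.69 mas = 115.1 pc
M = m − 5 log₁₀ d + 5 = 11.45 − 5·2.0610 + 5 = 6.145
M − M_☉ = 6.145 − 4.83 = 1.315
L/L_☉ = 10^(−0.4 × 1.315) = 0.2978

L/L_☉ ≈ 0.30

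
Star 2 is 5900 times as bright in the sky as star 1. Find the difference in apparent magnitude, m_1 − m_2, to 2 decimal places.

m_1 − m_2 ≈ 9.43

Pogson: Δm = −2.5 log₁₀(ratio) = −2.5 log₁₀(5900) = −2.5 × 3.7709 = -9.427
Star 2 is brighter so has the smaller magnitude: m_1 − m_2 is positive.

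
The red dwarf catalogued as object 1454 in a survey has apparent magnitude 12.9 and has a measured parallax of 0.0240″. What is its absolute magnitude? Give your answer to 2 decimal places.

M ≈ 9.80

d = 1/p = 1/0.0240″ = 41.67 pc
5 log₁₀(d/10 pc) = 5 log₁₀(41.67) − 5 = 3.099
M = m − 5 log₁₀(d/10) = 12.9 − 3.099 = 9.801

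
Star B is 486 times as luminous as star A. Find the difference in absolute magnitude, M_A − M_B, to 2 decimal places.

Pogson: ΔM = −2.5 log₁₀(ratio) = −2.5 log₁₀(486) = −2.5 × 2.6866 = -6.717
Star B is brighter so has the smaller magnitude: M_A − M_B is positive.

M_A − M_B ≈ 6.72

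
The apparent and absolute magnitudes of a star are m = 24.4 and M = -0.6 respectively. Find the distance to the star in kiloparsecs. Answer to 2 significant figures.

Distance modulus: m − M = 24.4 − (-0.6) = 25.000
m − M = 5 log₁₀ d − 5
log₁₀ d = (m − M)/5 + 1 = 6.0000
d = 10^6.0000 = 1.000×10^6 pc
= 1000 kpc

d ≈ 1000 kpc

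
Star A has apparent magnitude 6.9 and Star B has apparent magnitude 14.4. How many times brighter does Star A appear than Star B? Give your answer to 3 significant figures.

1000

Magnitude difference = -7.5
Flux ratio = 10^(−0.4 Δm) = 10^(−0.4 × -7.5) = 10^3.000 = 1000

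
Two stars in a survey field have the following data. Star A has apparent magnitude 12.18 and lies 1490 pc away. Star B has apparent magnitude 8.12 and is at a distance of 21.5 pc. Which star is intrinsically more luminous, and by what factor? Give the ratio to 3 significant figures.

Star A: M = m − 5 log₁₀ d + 5 = 12.18 − 5·3.1732 + 5 = 1.314
Star B: M = m − 5 log₁₀ d + 5 = 8.12 − 5·1.3324 + 5 = 6.458
ΔM = M_A − M_B = 1.314 − (6.458) = -5.144; smaller M is more luminous → Star A.
L ratio = 10^(0.4 |ΔM|) = 10^2.057 = 114.2

Star A is more luminous, by a factor of 114.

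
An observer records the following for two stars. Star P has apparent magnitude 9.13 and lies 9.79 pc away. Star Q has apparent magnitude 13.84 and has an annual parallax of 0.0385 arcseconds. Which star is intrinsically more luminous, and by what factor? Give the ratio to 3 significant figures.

Star P is more luminous, by a factor of 10.9.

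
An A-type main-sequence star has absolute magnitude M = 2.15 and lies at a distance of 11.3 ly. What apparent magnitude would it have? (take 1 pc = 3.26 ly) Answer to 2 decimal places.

d = 11.3 ly / 3.26 = 3.466 pc
m = M + 5 log₁₀ d − 5 = 2.15 + 5·0.5399 − 5 = -0.151

m ≈ -0.15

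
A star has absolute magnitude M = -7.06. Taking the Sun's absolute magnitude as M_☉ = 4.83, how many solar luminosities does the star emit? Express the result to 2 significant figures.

L/L_☉ ≈ 57000

M − M_☉ = -7.06 − 4.83 = -11.890
L/L_☉ = 10^(−0.4 (M − M_☉)) = 10^4.756 = 57020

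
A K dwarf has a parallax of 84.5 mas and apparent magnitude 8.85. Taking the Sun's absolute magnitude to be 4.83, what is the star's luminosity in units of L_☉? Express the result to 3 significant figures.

L/L_☉ ≈ 0.0345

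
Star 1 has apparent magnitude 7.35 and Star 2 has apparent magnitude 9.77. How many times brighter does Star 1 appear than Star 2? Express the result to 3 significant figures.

9.29

Magnitude difference = -2.42
Flux ratio = 10^(−0.4 Δm) = 10^(−0.4 × -2.42) = 10^0.968 = 9.290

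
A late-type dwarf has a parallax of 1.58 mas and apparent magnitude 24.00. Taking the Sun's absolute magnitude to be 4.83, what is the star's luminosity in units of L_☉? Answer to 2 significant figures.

L/L_☉ ≈ 8.6×10^-5

d = 1/p = 1000/1.58 mas = 632.9 pc
M = m − 5 log₁₀ d + 5 = 24.00 − 5·2.8013 + 5 = 14.993
M − M_☉ = 14.993 − 4.83 = 10.163
L/L_☉ = 10^(−0.4 × 10.163) = 8.604×10^-5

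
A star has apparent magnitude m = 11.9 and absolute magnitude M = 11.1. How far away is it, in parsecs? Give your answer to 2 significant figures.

d ≈ 14 pc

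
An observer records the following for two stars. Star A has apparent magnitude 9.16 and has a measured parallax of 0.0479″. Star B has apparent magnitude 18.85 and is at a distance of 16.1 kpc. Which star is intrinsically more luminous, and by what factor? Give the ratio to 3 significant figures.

Star A: d = 1/p = 1/0.0479″ = 20.88 pc
Star A: M = m − 5 log₁₀ d + 5 = 9.16 − 5·1.3197 + 5 = 7.562
Star B: d = 16.1 kpc = 16100 pc
Star B: M = m − 5 log₁₀ d + 5 = 18.85 − 5·4.2068 + 5 = 2.816
ΔM = M_A − M_B = 7.562 − (2.816) = 4.746; smaller M is more luminous → Star B.
L ratio = 10^(0.4 |ΔM|) = 10^1.898 = 79.13

Star B is more luminous, by a factor of 79.1.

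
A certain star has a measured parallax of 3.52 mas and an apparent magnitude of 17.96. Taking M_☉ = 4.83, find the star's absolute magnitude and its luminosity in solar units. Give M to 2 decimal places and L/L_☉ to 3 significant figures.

M ≈ 10.69; L/L_☉ ≈ 4.52×10^-3

d = 1/p = 1000/3.52 mas = 284.1 pc
M = m − 5 log₁₀ d + 5 = 17.96 − 5·2.4535 + 5 = 10.693
M − M_☉ = 10.693 − 4.83 = 5.863
L/L_☉ = 10^(−0.4 × 5.863) = 4.518×10^-3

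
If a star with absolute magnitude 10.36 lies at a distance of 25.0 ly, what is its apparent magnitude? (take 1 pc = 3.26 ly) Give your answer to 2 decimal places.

d = 25.0 ly / 3.26 = 7.669 pc
m = M + 5 log₁₀ d − 5 = 10.36 + 5·0.8847 − 5 = 9.784

m ≈ 9.78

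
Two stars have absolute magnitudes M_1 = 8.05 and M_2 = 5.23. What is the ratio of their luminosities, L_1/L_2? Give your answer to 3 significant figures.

ΔM = M_1 − M_2 = 2.82
L_1/L_2 = 10^(−0.4 ΔM) = 10^-1.128 = 0.07447

L_1/L_2 ≈ 0.0745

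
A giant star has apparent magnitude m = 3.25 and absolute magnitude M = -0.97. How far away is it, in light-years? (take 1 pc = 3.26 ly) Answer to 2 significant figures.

d ≈ 230 ly

μ = m − M = 4.220
m − M = 5 log₁₀ d − 5
log₁₀ d = (m − M)/5 + 1 = 1.8440
d = 10^1.8440 = 69.82 pc
= 227.6 ly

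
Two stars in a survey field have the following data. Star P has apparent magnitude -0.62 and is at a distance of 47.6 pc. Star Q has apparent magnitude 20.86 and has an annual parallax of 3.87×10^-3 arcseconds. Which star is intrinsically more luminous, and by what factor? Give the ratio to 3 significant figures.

Star P is more luminous, by a factor of 1.33×10^7.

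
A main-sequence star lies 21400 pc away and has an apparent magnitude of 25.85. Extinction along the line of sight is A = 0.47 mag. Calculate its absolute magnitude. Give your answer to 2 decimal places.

5 log₁₀(d/10 pc) = 5 log₁₀(21400) − 5 = 16.652
M = m − 5 log₁₀(d/10) − A = 25.85 − 16.652 − 0.47 = 8.728

M ≈ 8.73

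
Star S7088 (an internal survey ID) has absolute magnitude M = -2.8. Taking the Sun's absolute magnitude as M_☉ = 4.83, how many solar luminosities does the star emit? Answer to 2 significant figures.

M − M_☉ = -2.8 − 4.83 = -7.630
L/L_☉ = 10^(−0.4 (M − M_☉)) = 10^3.052 = 1127

L/L_☉ ≈ 1100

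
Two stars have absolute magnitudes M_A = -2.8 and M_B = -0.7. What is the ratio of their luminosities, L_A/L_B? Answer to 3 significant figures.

ΔM = M_A − M_B = -2.1
L_A/L_B = 10^(−0.4 ΔM) = 10^0.840 = 6.918

L_A/L_B ≈ 6.92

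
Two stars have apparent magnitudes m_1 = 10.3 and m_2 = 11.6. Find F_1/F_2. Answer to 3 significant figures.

F_1/F_2 ≈ 3.31

Δm = 10.3 − (11.6) = -1.3
Flux ratio = 10^(−0.4 Δm) = 10^(−0.4 × -1.3) = 10^0.520 = 3.311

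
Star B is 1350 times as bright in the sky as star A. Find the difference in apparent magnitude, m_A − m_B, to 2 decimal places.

m_A − m_B ≈ 7.83

Pogson: Δm = −2.5 log₁₀(ratio) = −2.5 log₁₀(1350) = −2.5 × 3.1303 = -7.826
Star B is brighter so has the smaller magnitude: m_A − m_B is positive.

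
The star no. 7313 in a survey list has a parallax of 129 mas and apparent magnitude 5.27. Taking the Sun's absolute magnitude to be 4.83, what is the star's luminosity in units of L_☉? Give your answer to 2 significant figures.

L/L_☉ ≈ 0.40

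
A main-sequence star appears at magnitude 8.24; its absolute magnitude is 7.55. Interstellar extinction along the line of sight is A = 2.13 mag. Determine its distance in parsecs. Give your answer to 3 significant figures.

d ≈ 5.15 pc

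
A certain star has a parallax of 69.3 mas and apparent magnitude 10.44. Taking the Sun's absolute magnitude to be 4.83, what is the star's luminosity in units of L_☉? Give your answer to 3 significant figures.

d = 1/p = 1000/69.3 mas = 14.43 pc
M = m − 5 log₁₀ d + 5 = 10.44 − 5·1.1593 + 5 = 9.644
M − M_☉ = 9.644 − 4.83 = 4.814
L/L_☉ = 10^(−0.4 × 4.814) = 0.01187

L/L_☉ ≈ 0.0119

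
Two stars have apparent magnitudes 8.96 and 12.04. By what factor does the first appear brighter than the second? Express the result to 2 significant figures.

17

Δm = 8.96 − (12.04) = -3.08
Flux ratio = 10^(−0.4 Δm) = 10^(−0.4 × -3.08) = 10^1.232 = 17.06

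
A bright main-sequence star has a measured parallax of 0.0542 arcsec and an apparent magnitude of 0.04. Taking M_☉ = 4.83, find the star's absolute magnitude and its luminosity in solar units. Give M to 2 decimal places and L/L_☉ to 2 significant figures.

d = 1/p = 1/0.0542″ = 18.45 pc
M = m − 5 log₁₀ d + 5 = 0.04 − 5·1.2660 + 5 = -1.290
M − M_☉ = -1.290 − 4.83 = -6.120
L/L_☉ = 10^(−0.4 × -6.120) = 280.5

M ≈ -1.29; L/L_☉ ≈ 280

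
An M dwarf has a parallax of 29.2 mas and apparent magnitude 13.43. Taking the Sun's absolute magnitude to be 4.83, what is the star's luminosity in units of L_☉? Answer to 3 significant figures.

L/L_☉ ≈ 4.26×10^-3

d = 1/p = 1000/29.2 mas = 34.25 pc
M = m − 5 log₁₀ d + 5 = 13.43 − 5·1.5346 + 5 = 10.757
M − M_☉ = 10.757 − 4.83 = 5.927
L/L_☉ = 10^(−0.4 × 5.927) = 4.258×10^-3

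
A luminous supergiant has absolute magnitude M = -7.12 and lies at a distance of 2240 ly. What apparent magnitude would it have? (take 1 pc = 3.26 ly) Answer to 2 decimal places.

m ≈ 2.07

d = 2240 ly / 3.26 = 687.1 pc
m = M + 5 log₁₀ d − 5 = -7.12 + 5·2.8370 − 5 = 2.065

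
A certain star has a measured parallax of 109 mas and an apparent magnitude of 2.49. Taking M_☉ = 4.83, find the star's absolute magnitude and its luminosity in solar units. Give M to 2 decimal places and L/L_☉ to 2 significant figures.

M ≈ 2.68; L/L_☉ ≈ 7.3

d = 1/p = 1000/109 mas = 9.174 pc
M = m − 5 log₁₀ d + 5 = 2.49 − 5·0.9626 + 5 = 2.677
M − M_☉ = 2.677 − 4.83 = -2.153
L/L_☉ = 10^(−0.4 × -2.153) = 7.264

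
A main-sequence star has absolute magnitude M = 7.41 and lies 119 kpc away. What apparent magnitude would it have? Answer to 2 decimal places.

d = 119 kpc = 119000 pc
m = M + 5 log₁₀ d − 5 = 7.41 + 5·5.0755 − 5 = 27.788

m ≈ 27.79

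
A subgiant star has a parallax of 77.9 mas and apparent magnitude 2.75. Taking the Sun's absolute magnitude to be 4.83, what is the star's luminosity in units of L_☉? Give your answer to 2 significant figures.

d = 1/p = 1000/77.9 mas = 12.84 pc
M = m − 5 log₁₀ d + 5 = 2.75 − 5·1.1085 + 5 = 2.208
M − M_☉ = 2.208 − 4.83 = -2.622
L/L_☉ = 10^(−0.4 × -2.622) = 11.19

L/L_☉ ≈ 11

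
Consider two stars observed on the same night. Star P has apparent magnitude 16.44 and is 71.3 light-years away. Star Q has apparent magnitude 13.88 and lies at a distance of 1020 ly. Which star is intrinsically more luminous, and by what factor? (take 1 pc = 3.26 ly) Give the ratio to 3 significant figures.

Star P: d = 71.3 ly / 3.26 = 21.87 pc
Star P: M = m − 5 log₁₀ d + 5 = 16.44 − 5·1.3399 + 5 = 14.741
Star Q: d = 1020 ly / 3.26 = 312.9 pc
Star Q: M = m − 5 log₁₀ d + 5 = 13.88 − 5·2.4954 + 5 = 6.403
ΔM = M_P − M_Q = 14.741 − (6.403) = 8.338; smaller M is more luminous → Star Q.
L ratio = 10^(0.4 |ΔM|) = 10^3.335 = 2163

Star Q is more luminous, by a factor of 2160.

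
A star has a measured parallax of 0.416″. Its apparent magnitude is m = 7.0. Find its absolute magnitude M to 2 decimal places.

d = 1/p = 1/0.416″ = 2.404 pc
5 log₁₀(d/10 pc) = 5 log₁₀(2.404) − 5 = -3.095
M = m − 5 log₁₀(d/10) = 7.0 + 3.095 = 10.095

M ≈ 10.10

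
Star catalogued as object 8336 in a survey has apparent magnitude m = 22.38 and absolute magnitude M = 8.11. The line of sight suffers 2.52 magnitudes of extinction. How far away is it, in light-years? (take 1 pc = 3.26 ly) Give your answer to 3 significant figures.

m − M = 5 log₁₀(d/10 pc) + A  ⇒  22.38 − (8.11) − 2.52 = 5 log₁₀(d/10)
11.750 = 5 log₁₀(d/10)
log₁₀ d = (m − M − A)/5 + 1 = 3.3500
d = 10^3.3500 = 2239 pc
= 7298 ly

d ≈ 7300 ly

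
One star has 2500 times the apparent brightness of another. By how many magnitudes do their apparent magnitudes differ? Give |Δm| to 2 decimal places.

|Δm| ≈ 8.49

Pogson: Δm = −2.5 log₁₀(ratio) = −2.5 log₁₀(2500) = −2.5 × 3.3979 = -8.495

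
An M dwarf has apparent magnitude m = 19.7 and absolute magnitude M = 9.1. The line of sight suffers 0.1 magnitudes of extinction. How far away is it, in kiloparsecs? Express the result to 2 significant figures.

d ≈ 1.3 kpc

m − M = 5 log₁₀(d/10 pc) + A  ⇒  19.7 − (9.1) − 0.1 = 5 log₁₀(d/10)
10.500 = 5 log₁₀(d/10)
log₁₀ d = (m − M − A)/5 + 1 = 3.1000
d = 10^3.1000 = 1259 pc
= 1.259 kpc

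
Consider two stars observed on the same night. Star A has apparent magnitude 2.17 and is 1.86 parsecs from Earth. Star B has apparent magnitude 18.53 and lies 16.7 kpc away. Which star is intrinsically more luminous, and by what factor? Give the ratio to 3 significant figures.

Star A: M = m − 5 log₁₀ d + 5 = 2.17 − 5·0.2695 + 5 = 5.822
Star B: d = 16.7 kpc = 16700 pc
Star B: M = m − 5 log₁₀ d + 5 = 18.53 − 5·4.2227 + 5 = 2.416
ΔM = M_A − M_B = 5.822 − (2.416) = 3.406; smaller M is more luminous → Star B.
L ratio = 10^(0.4 |ΔM|) = 10^1.362 = 23.04

Star B is more luminous, by a factor of 23.0.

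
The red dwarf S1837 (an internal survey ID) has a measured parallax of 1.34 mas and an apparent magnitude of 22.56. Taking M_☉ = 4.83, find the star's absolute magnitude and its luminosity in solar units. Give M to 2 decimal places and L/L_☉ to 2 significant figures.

d = 1/p = 1000/1.34 mas = 746.3 pc
M = m − 5 log₁₀ d + 5 = 22.56 − 5·2.8729 + 5 = 13.196
M − M_☉ = 13.196 − 4.83 = 8.366
L/L_☉ = 10^(−0.4 × 8.366) = 4.506×10^-4

M ≈ 13.20; L/L_☉ ≈ 4.5×10^-4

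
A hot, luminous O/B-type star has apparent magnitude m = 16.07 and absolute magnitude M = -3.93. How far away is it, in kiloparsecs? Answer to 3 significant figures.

μ = m − M = 20.000
m − M = 5 log₁₀ d − 5
log₁₀ d = (m − M)/5 + 1 = 5.0000
d = 10^5.0000 = 100000 pc
= 100.0 kpc

d ≈ 100 kpc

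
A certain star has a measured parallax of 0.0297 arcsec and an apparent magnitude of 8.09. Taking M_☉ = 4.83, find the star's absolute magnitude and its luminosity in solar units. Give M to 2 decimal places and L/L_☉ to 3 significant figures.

d = 1/p = 1/0.0297″ = 33.67 pc
M = m − 5 log₁₀ d + 5 = 8.09 − 5·1.5272 + 5 = 5.454
M − M_☉ = 5.454 − 4.83 = 0.624
L/L_☉ = 10^(−0.4 × 0.624) = 0.5630

M ≈ 5.45; L/L_☉ ≈ 0.563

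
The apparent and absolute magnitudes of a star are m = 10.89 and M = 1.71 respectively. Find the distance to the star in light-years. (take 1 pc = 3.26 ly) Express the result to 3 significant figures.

Distance modulus: m − M = 10.89 − (1.71) = 9.180
m − M = 5 log₁₀ d − 5
log₁₀ d = (m − M)/5 + 1 = 2.8360
d = 10^2.8360 = 685.5 pc
= 2235 ly

d ≈ 2230 ly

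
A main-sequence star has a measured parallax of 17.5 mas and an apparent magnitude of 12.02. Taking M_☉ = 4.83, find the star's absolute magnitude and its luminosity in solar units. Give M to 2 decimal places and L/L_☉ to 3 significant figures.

d = 1/p = 1000/17.5 mas = 57.14 pc
M = m − 5 log₁₀ d + 5 = 12.02 − 5·1.7570 + 5 = 8.235
M − M_☉ = 8.235 − 4.83 = 3.405
L/L_☉ = 10^(−0.4 × 3.405) = 0.04344

M ≈ 8.24; L/L_☉ ≈ 0.0434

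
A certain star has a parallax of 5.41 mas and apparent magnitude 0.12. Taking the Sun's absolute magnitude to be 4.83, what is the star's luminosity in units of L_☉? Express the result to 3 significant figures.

d = 1/p = 1000/5.41 mas = 184.8 pc
M = m − 5 log₁₀ d + 5 = 0.12 − 5·2.2668 + 5 = -6.214
M − M_☉ = -6.214 − 4.83 = -11.044
L/L_☉ = 10^(−0.4 × -11.044) = 26160

L/L_☉ ≈ 26200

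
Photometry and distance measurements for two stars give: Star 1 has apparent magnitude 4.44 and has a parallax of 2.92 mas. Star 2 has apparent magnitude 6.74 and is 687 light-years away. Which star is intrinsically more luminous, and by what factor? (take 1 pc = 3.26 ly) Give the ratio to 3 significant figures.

Star 1 is more luminous, by a factor of 22.0.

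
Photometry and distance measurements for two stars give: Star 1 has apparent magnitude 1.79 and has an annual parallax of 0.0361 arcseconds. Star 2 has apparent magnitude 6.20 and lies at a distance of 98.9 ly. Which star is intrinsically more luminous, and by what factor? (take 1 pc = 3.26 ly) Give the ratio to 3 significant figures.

Star 1 is more luminous, by a factor of 48.4.

Star 1: d = 1/p = 1/0.0361″ = 27.70 pc
Star 1: M = m − 5 log₁₀ d + 5 = 1.79 − 5·1.4425 + 5 = -0.422
Star 2: d = 98.9 ly / 3.26 = 30.34 pc
Star 2: M = m − 5 log₁₀ d + 5 = 6.20 − 5·1.4820 + 5 = 3.790
ΔM = M_1 − M_2 = -0.422 − (3.790) = -4.213; smaller M is more luminous → Star 1.
L ratio = 10^(0.4 |ΔM|) = 10^1.685 = 48.42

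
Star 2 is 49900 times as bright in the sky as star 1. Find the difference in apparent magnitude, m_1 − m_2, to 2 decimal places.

Pogson: Δm = −2.5 log₁₀(ratio) = −2.5 log₁₀(49900) = −2.5 × 4.6981 = -11.745
Star 2 is brighter so has the smaller magnitude: m_1 − m_2 is positive.

m_1 − m_2 ≈ 11.75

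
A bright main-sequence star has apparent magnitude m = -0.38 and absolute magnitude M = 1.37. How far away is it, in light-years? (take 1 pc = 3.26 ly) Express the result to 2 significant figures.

μ = m − M = -1.750
m − M = 5 log₁₀ d − 5
log₁₀ d = (m − M)/5 + 1 = 0.6500
d = 10^0.6500 = 4.467 pc
= 14.56 ly

d ≈ 15 ly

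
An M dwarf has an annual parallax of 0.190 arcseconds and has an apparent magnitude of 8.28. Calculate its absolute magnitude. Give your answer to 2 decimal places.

M ≈ 9.67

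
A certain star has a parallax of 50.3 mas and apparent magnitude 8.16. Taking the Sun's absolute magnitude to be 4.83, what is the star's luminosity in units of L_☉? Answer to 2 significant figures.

L/L_☉ ≈ 0.18

d = 1/p = 1000/50.3 mas = 19.88 pc
M = m − 5 log₁₀ d + 5 = 8.16 − 5·1.2984 + 5 = 6.668
M − M_☉ = 6.668 − 4.83 = 1.838
L/L_☉ = 10^(−0.4 × 1.838) = 0.1840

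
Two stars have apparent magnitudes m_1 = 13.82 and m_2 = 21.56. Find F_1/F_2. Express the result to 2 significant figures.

F_1/F_2 ≈ 1200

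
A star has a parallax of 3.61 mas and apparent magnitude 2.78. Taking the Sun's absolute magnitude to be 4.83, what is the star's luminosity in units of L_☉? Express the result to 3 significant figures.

d = 1/p = 1000/3.61 mas = 277.0 pc
M = m − 5 log₁₀ d + 5 = 2.78 − 5·2.4425 + 5 = -4.432
M − M_☉ = -4.432 − 4.83 = -9.262
L/L_☉ = 10^(−0.4 × -9.262) = 5070

L/L_☉ ≈ 5070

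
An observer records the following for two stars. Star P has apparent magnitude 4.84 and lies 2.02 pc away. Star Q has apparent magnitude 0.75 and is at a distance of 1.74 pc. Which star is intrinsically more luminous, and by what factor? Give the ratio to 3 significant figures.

Star Q is more luminous, by a factor of 32.1.

Star P: M = m − 5 log₁₀ d + 5 = 4.84 − 5·0.3054 + 5 = 8.313
Star Q: M = m − 5 log₁₀ d + 5 = 0.75 − 5·0.2405 + 5 = 4.547
ΔM = M_P − M_Q = 8.313 − (4.547) = 3.766; smaller M is more luminous → Star Q.
L ratio = 10^(0.4 |ΔM|) = 10^1.506 = 32.09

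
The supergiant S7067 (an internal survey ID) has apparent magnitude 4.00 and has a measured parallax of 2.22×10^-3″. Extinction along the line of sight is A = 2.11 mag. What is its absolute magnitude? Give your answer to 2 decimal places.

M ≈ -6.38

d = 1/p = 1/2.22×10^-3″ = 450.5 pc
5 log₁₀(d/10 pc) = 5 log₁₀(450.5) − 5 = 8.268
M = m − 5 log₁₀(d/10) − A = 4.00 − 8.268 − 2.11 = -6.378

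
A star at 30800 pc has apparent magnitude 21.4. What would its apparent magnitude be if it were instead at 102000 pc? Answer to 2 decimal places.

m ≈ 24.00

Flux ∝ 1/d², so Δm = 5 log₁₀(d₂/d₁) = 5 log₁₀(102000/30800) = 2.600
m₂ = m₁ + Δm = 21.4 + (2.600) = 24.000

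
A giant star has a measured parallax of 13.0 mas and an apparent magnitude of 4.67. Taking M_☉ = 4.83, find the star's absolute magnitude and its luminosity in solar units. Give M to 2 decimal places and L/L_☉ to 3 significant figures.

d = 1/p = 1000/13.0 mas = 76.92 pc
M = m − 5 log₁₀ d + 5 = 4.67 − 5·1.8861 + 5 = 0.240
M − M_☉ = 0.240 − 4.83 = -4.590
L/L_☉ = 10^(−0.4 × -4.590) = 68.57

M ≈ 0.24; L/L_☉ ≈ 68.6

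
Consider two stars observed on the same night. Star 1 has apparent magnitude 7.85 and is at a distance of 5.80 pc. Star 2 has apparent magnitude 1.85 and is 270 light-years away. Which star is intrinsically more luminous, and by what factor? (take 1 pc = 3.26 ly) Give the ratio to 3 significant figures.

Star 1: M = m − 5 log₁₀ d + 5 = 7.85 − 5·0.7634 + 5 = 9.033
Star 2: d = 270 ly / 3.26 = 82.82 pc
Star 2: M = m − 5 log₁₀ d + 5 = 1.85 − 5·1.9181 + 5 = -2.741
ΔM = M_1 − M_2 = 9.033 − (-2.741) = 11.774; smaller M is more luminous → Star 2.
L ratio = 10^(0.4 |ΔM|) = 10^4.709 = 51220

Star 2 is more luminous, by a factor of 51200.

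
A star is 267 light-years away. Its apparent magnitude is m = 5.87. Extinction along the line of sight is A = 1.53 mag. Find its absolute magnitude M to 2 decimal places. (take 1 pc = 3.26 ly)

d = 267 ly / 3.26 = 81.90 pc
5 log₁₀(d/10 pc) = 5 log₁₀(81.90) − 5 = 4.566
M = m − 5 log₁₀(d/10) − A = 5.87 − 4.566 − 1.53 = -0.226

M ≈ -0.23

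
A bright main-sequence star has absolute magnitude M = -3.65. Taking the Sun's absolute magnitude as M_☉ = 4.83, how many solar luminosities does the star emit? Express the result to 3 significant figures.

M − M_☉ = -3.65 − 4.83 = -8.480
L/L_☉ = 10^(−0.4 (M − M_☉)) = 10^3.392 = 2466

L/L_☉ ≈ 2470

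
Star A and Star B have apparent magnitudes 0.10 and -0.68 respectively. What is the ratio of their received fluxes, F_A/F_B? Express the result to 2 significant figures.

Magnitude difference = 0.78
Flux ratio = 10^(−0.4 Δm) = 10^(−0.4 × 0.78) = 10^-0.312 = 0.4875

F_A/F_B ≈ 0.49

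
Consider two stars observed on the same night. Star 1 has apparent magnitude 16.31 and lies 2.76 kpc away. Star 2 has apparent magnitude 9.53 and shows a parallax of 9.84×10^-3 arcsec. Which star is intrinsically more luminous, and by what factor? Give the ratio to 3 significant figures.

Star 1: d = 2.76 kpc = 2760 pc
Star 1: M = m − 5 log₁₀ d + 5 = 16.31 − 5·3.4409 + 5 = 4.105
Star 2: d = 1/p = 1/9.84×10^-3″ = 101.6 pc
Star 2: M = m − 5 log₁₀ d + 5 = 9.53 − 5·2.0070 + 5 = 4.495
ΔM = M_1 − M_2 = 4.105 − (4.495) = -0.390; smaller M is more luminous → Star 1.
L ratio = 10^(0.4 |ΔM|) = 10^0.156 = 1.432

Star 1 is more luminous, by a factor of 1.43.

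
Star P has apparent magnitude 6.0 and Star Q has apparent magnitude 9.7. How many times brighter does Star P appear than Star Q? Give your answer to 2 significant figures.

Magnitude difference = -3.7
Flux ratio = 10^(−0.4 Δm) = 10^(−0.4 × -3.7) = 10^1.480 = 30.20

30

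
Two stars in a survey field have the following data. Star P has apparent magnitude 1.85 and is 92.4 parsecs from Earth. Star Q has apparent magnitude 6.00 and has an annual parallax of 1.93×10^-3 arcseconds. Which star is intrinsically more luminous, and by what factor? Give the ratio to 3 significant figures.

Star P is more luminous, by a factor of 1.45.

Star P: M = m − 5 log₁₀ d + 5 = 1.85 − 5·1.9657 + 5 = -2.978
Star Q: d = 1/p = 1/1.93×10^-3″ = 518.1 pc
Star Q: M = m − 5 log₁₀ d + 5 = 6.00 − 5·2.7144 + 5 = -2.572
ΔM = M_P − M_Q = -2.978 − (-2.572) = -0.406; smaller M is more luminous → Star P.
L ratio = 10^(0.4 |ΔM|) = 10^0.162 = 1.454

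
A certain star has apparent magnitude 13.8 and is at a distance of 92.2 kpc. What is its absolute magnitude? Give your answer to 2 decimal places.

M ≈ -6.02

d = 92.2 kpc = 92200 pc
5 log₁₀(d/10 pc) = 5 log₁₀(92200) − 5 = 19.824
M = m − 5 log₁₀(d/10) = 13.8 − 19.824 = -6.024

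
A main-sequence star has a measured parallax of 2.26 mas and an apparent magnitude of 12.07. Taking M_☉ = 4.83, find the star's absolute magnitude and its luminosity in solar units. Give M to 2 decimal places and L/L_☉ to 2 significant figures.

M ≈ 3.84; L/L_☉ ≈ 2.5

d = 1/p = 1000/2.26 mas = 442.5 pc
M = m − 5 log₁₀ d + 5 = 12.07 − 5·2.6459 + 5 = 3.841
M − M_☉ = 3.841 − 4.83 = -0.989
L/L_☉ = 10^(−0.4 × -0.989) = 2.488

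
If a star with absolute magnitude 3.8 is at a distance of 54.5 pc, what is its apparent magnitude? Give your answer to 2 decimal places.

m ≈ 7.48

m = M + 5 log₁₀ d − 5 = 3.8 + 5·1.7364 − 5 = 7.482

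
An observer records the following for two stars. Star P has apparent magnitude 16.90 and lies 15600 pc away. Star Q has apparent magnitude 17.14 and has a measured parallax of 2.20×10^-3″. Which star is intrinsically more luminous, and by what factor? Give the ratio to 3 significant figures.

Star P: M = m − 5 log₁₀ d + 5 = 16.90 − 5·4.1931 + 5 = 0.934
Star Q: d = 1/p = 1/2.20×10^-3″ = 454.5 pc
Star Q: M = m − 5 log₁₀ d + 5 = 17.14 − 5·2.6576 + 5 = 8.852
ΔM = M_P − M_Q = 0.934 − (8.852) = -7.918; smaller M is more luminous → Star P.
L ratio = 10^(0.4 |ΔM|) = 10^3.167 = 1469

Star P is more luminous, by a factor of 1470.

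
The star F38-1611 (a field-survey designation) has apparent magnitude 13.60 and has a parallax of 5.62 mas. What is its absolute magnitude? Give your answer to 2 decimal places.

M ≈ 7.35

p = 5.62 mas = 5.62×10^-3″ → d = 1/p = 177.9 pc
5 log₁₀(d/10 pc) = 5 log₁₀(177.9) − 5 = 6.251
M = m − 5 log₁₀(d/10) = 13.60 − 6.251 = 7.349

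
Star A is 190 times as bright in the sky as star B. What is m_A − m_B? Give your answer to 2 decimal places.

m_A − m_B ≈ -5.70

Pogson: Δm = −2.5 log₁₀(ratio) = −2.5 log₁₀(190) = −2.5 × 2.2788 = -5.697
Star A is brighter, so it has the smaller magnitude: the difference is negative.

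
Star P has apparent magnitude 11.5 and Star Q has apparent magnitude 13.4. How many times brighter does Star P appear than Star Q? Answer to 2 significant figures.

Magnitude difference = -1.9
Flux ratio = 10^(−0.4 Δm) = 10^(−0.4 × -1.9) = 10^0.760 = 5.754

5.8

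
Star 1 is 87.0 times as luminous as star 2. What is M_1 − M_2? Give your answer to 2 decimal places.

Pogson: ΔM = −2.5 log₁₀(ratio) = −2.5 log₁₀(87.0) = −2.5 × 1.9395 = -4.849
Star 1 is brighter, so it has the smaller magnitude: the difference is negative.

M_1 − M_2 ≈ -4.85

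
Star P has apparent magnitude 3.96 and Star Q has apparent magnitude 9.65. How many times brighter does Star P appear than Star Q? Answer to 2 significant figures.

190

Magnitude difference = -5.69
Flux ratio = 10^(−0.4 Δm) = 10^(−0.4 × -5.69) = 10^2.276 = 188.8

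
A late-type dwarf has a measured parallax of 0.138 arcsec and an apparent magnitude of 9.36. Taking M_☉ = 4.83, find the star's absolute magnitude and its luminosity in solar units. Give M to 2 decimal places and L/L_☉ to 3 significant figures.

M ≈ 10.06; L/L_☉ ≈ 8.10×10^-3

d = 1/p = 1/0.138″ = 7.246 pc
M = m − 5 log₁₀ d + 5 = 9.36 − 5·0.8601 + 5 = 10.059
M − M_☉ = 10.059 − 4.83 = 5.229
L/L_☉ = 10^(−0.4 × 5.229) = 8.095×10^-3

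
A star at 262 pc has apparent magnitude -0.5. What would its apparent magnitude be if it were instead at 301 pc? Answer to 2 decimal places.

m ≈ -0.20

Flux ∝ 1/d², so Δm = 5 log₁₀(d₂/d₁) = 5 log₁₀(301/262) = 0.301
m₂ = m₁ + Δm = -0.5 + (0.301) = -0.199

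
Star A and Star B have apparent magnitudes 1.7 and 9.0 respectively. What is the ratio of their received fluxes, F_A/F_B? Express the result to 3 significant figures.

F_A/F_B ≈ 832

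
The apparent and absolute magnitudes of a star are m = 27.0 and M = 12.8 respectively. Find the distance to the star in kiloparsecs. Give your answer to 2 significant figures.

μ = m − M = 14.200
m − M = 5 log₁₀ d − 5
log₁₀ d = (m − M)/5 + 1 = 3.8400
d = 10^3.8400 = 6918 pc
= 6.918 kpc

d ≈ 6.9 kpc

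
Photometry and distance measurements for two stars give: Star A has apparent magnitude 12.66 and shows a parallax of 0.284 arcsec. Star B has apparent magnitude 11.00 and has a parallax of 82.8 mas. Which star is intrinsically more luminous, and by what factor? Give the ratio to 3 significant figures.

Star A: d = 1/p = 1/0.284″ = 3.521 pc
Star A: M = m − 5 log₁₀ d + 5 = 12.66 − 5·0.5467 + 5 = 14.927
Star B: p = 82.8 mas = 0.0828″ → d = 1/p = 12.08 pc
Star B: M = m − 5 log₁₀ d + 5 = 11.00 − 5·1.0820 + 5 = 10.590
ΔM = M_A − M_B = 14.927 − (10.590) = 4.336; smaller M is more luminous → Star B.
L ratio = 10^(0.4 |ΔM|) = 10^1.735 = 54.27

Star B is more luminous, by a factor of 54.3.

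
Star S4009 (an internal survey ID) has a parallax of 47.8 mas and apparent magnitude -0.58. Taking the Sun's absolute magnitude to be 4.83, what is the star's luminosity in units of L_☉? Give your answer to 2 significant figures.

d = 1/p = 1000/47.8 mas = 20.92 pc
M = m − 5 log₁₀ d + 5 = -0.58 − 5·1.3206 + 5 = -2.183
M − M_☉ = -2.183 − 4.83 = -7.013
L/L_☉ = 10^(−0.4 × -7.013) = 638.5

L/L_☉ ≈ 640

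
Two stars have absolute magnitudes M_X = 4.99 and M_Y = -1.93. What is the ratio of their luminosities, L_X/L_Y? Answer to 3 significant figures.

ΔM = M_X − M_Y = 6.92
L_X/L_Y = 10^(−0.4 ΔM) = 10^-2.768 = 1.706×10^-3

L_X/L_Y ≈ 1.71×10^-3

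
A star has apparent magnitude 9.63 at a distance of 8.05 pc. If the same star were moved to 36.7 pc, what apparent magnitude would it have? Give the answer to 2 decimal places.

m ≈ 12.92

Flux ∝ 1/d², so Δm = 5 log₁₀(d₂/d₁) = 5 log₁₀(36.7/8.05) = 3.294
m₂ = m₁ + Δm = 9.63 + (3.294) = 12.924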